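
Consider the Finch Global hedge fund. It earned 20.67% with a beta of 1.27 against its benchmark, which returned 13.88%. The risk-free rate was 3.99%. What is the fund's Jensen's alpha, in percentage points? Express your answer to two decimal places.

4.12

CAPM expected return = Rf + β(Rm − Rf) = 3.99% + 1.27 × (13.88% − 3.99%) = 3.99 + 1.27 × 9.89 = 16.5503%
Jensen's α = Rp − E[R] = 20.67% − 16.5503% = 4.1197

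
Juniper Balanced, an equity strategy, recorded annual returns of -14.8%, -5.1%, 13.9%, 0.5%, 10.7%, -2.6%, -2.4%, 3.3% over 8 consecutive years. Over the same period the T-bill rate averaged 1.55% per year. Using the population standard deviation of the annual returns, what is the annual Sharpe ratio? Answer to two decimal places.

r̄ = (-14.8 − 5.1 + 13.9 + 0.5 + 10.7 − 2.6 − 2.4 + 3.3) / 8 = 0.4375%
Σ(r − r̄)² = 574.8788; population σ = √(574.8788/8) = 8.4770%
Sharpe = (r̄ − rf) / σ = (0.4375 − 1.55) / 8.4770 = -1.1125 / 8.4770 = -0.1312

-0.13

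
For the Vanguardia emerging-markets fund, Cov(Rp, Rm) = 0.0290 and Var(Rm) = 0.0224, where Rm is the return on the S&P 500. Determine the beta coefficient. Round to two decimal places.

β = Cov(Rp, Rm) / Var(Rm) = 0.0290 / 0.0224 = 1.2946

1.29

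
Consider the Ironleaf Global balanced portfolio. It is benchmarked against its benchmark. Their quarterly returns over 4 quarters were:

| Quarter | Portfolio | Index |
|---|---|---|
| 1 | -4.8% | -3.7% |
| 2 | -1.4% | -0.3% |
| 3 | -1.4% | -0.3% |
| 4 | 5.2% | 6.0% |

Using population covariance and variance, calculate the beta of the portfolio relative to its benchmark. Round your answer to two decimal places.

r̄p = -0.6000%,  r̄m = 0.4250%
Cov = Σ(rp − r̄p)(rm − r̄m) / 4 = 12.7050
Var(rm) = Σ(rm − r̄m)² / 4 = 12.2869
β = Cov / Var = 12.7050 / 12.2869 = 1.0340

1.03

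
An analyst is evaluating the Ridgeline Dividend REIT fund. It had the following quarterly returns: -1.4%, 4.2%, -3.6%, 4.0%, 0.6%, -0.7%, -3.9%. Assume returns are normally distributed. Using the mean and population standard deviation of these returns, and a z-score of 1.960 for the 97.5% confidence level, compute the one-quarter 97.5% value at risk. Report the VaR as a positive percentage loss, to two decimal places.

6.07

r̄ = (-1.4 + 4.2 − 3.6 + 4 + 0.6 − 0.7 − 3.9) / 7 = -0.80 / 7 = -0.1143%
Population σ = √[Σ(r − r̄)² / 7] = √[64.5286 / 7] = √9.2184 = 3.0362%
VaR = −(r̄ − z·σ) = −(-0.1143 − 1.960 × 3.0362) = −(-6.0653) = 6.0653%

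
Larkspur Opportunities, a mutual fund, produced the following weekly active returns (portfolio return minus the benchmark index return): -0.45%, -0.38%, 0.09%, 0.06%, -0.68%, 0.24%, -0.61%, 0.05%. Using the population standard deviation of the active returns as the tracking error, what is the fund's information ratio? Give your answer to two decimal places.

-0.63

r̄ = (-0.45 − 0.38 + 0.09 + 0.06 − 0.68 + 0.24 − 0.61 + 0.05) / 8 = -1.680 / 8 = -0.2100%
Σ(r − r̄)² = 0.9004; population σ = √(0.9004/8) = 0.3355%
IR = r̄ / tracking error = -0.2100 / 0.3355 = -0.6259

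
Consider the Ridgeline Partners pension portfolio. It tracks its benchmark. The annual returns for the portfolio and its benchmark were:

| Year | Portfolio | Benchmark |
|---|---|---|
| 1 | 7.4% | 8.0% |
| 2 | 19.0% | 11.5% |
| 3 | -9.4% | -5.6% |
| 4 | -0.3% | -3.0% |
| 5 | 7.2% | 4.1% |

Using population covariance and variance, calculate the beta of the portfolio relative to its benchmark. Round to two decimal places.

r̄p = 4.7800%,  r̄m = 3.0000%
Cov = Σ(rp − r̄p)(rm − r̄m) / 5 = 57.8120
Var(rm) = Σ(rm − r̄m)² / 5 = 41.6840
β = Cov / Var = 57.8120 / 41.6840 = 1.3869

1.39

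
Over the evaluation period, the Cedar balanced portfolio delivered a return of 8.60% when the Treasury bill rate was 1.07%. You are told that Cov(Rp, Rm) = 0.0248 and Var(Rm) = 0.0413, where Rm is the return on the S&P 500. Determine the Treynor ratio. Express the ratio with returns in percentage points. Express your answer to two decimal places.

12.54

β = Cov / Var = 0.0248 / 0.0413 = 0.6005
Treynor = (Rp − Rf) / β = (8.60% − 1.07%) / 0.6005 = 7.53 / 0.6005 = 12.5396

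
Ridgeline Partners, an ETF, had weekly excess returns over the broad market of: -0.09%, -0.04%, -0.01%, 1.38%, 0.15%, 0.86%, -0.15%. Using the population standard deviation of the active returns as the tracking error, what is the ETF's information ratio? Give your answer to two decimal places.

0.55

Mean return r̄ = 2.100 / 7 = 0.3000%
Σ(r − r̄)² = (-0.09 − 0.3000)² + (-0.04 − 0.3000)² + … = 2.0688
population σ = √(2.0688 / 7) = √0.2955 = 0.5436%
IR = r̄ / tracking error = 0.3000 / 0.5436 = 0.5519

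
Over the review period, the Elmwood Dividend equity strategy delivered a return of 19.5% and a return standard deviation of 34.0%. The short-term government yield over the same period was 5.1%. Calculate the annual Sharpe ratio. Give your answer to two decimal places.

Sharpe = (Rp − Rf) / σp = (19.5% − 5.1%) / 34.0% = 14.40% / 34.0% = 0.4235

0.42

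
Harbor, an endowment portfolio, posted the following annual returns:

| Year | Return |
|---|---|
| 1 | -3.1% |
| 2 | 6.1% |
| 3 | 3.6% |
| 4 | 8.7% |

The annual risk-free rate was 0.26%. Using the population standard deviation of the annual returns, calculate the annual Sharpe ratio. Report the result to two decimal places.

0.81

r̄ = (-3.1 + 6.1 + 3.6 + 8.7) / 4 = 15.30 / 4 = 3.8250%
Population σ = √[Σ(r − r̄)² / 4] = √[76.9475 / 4] = √19.2369 = 4.3860%
Sharpe = (r̄ − rf) / σ = (3.8250 − 0.26) / 4.3860 = 3.5650 / 4.3860 = 0.8128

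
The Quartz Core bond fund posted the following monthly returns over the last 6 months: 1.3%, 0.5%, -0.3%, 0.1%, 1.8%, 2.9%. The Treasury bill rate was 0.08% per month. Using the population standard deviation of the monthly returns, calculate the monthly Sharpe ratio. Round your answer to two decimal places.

0.89

Mean return r̄ = 6.30 / 6 = 1.0500%
Population std dev = √[7.0750 / 6] = 1.0859%
Sharpe = (r̄ − rf) / σ = (1.0500 − 0.08) / 1.0859 = 0.9700 / 1.0859 = 0.8933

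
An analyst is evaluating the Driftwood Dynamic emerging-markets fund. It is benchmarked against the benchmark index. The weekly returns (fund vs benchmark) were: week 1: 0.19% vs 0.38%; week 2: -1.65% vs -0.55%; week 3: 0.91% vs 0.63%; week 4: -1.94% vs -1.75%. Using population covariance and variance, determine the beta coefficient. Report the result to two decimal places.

r̄p = -0.6225%,  r̄m = -0.3225%
Cov = Σ(rp − r̄p)(rm − r̄m) / 4 = 1.0362
Var(rm) = Σ(rm − r̄m)² / 4 = 0.8726
β = Cov / Var = 1.0362 / 0.8726 = 1.1875

1.19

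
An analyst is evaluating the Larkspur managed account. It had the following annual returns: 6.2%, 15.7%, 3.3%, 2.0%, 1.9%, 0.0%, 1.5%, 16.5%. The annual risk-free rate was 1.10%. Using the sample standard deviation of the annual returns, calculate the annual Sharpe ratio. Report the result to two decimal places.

0.73

μ = (6.2 + 15.7 + 3.3 + 2 + 1.9 + 0 + 1.5 + 16.5) / 8 = 5.8875%
Sample std dev = √[300.6288 / 7] = 6.5534%
Sharpe = (μ − rf) / σ = (5.8875 − 1.1) / 6.5534 = 4.7875 / 6.5534 = 0.7305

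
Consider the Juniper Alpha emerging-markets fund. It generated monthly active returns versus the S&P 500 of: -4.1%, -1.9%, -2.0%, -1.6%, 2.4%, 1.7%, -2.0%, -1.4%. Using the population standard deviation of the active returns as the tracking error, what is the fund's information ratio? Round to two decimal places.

Mean return r̄ = -8.90 / 8 = -1.1125%
Population σ = √[Σ(r − r̄)² / 8] = √[31.6888 / 8] = √3.9611 = 1.9903%
IR = r̄ / tracking error = -1.1125 / 1.9903 = -0.5590

-0.56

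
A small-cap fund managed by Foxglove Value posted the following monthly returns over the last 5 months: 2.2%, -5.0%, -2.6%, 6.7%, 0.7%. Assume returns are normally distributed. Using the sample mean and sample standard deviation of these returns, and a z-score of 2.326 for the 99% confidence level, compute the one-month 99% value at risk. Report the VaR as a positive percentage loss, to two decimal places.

10.08

r̄ = (2.2 − 5 − 2.6 + 6.7 + 0.7) / 5 = 0.4000%
Σ(r − r̄)² = (2.2 − 0.4000)² + (-5 − 0.4000)² + (-2.6 − 0.4000)² + … = 81.1800
σ = √[81.1800 / 4] = 4.5050%
VaR = −(r̄ − z·σ) = −(0.4000 − 2.326 × 4.5050) = −(-10.0786) = 10.0786%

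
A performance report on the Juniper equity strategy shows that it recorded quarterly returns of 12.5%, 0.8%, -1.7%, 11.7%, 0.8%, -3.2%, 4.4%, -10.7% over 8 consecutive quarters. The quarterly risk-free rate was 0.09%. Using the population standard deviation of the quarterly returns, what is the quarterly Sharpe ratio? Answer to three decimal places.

Mean return r̄ = 14.60 / 8 = 1.8250%
Σ(r − r̄)² = 414.7550; population σ = √(414.7550/8) = 7.2003%
Sharpe = (r̄ − rf) / σ = (1.8250 − 0.09) / 7.2003 = 1.7350 / 7.2003 = 0.2410

0.241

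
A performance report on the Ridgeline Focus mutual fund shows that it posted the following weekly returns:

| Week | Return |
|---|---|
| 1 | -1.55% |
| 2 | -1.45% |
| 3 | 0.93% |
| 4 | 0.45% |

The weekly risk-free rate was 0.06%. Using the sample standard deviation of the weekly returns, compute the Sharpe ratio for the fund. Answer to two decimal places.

r̄ = (-1.55 − 1.45 + 0.93 + 0.45) / 4 = -1.620 / 4 = -0.4050%
Σ(r − r̄)² = (-1.55 − (-0.4050))² + (-1.45 − (-0.4050))² + … = 4.9163
sample σ = √(4.9163 / 3) = √1.6388 = 1.2802%
Sharpe = (r̄ − rf) / σ = (-0.4050 − 0.06) / 1.2802 = -0.4650 / 1.2802 = -0.3632

-0.36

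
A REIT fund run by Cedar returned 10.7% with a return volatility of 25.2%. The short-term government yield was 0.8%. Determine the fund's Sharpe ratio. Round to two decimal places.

0.39

Sharpe = (Rp − Rf) / σp = (10.7% − 0.8%) / 25.2% = 9.90% / 25.2% = 0.3929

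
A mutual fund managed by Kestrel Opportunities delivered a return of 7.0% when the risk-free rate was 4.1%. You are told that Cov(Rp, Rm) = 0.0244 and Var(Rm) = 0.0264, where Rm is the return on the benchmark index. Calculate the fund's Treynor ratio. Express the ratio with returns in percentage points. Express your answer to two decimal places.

3.14

β = Cov / Var = 0.0244 / 0.0264 = 0.9242
Treynor = (Rp − Rf) / β = (7.0% − 4.1%) / 0.9242 = 2.90 / 0.9242 = 3.1378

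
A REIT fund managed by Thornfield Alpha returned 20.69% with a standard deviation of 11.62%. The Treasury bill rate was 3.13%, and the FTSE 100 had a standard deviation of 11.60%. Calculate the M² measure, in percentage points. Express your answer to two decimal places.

20.66

Sharpe = (Rp − Rf) / σp = (20.69% − 3.13%) / 11.62% = 1.5112
M² = Rf + Sharpe × σm = 3.13% + 1.5112 × 11.60% = 20.6599%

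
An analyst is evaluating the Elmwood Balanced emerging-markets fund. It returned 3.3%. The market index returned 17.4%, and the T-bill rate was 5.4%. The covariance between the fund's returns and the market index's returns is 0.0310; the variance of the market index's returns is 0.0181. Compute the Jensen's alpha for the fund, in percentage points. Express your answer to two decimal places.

-22.65

β = Cov / Var = 0.0310 / 0.0181 = 1.7127
E[R] = Rf + β(Rm − Rf) = 5.4% + 1.7127 × (17.4% − 5.4%) = 25.9524%
α = Rp − E[R] = 3.3% − 25.9524% = -22.6524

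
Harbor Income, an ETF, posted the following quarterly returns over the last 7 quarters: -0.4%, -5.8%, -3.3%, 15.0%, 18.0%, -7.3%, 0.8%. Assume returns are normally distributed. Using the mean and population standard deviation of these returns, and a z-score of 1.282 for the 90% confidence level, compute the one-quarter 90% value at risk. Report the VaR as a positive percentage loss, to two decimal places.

r̄ = (-0.4 − 5.8 − 3.3 + 15 + 18 − 7.3 + 0.8) / 7 = 17.00 / 7 = 2.4286%
Σ(r − r̄)² = 606.3343; population σ = √(606.3343/7) = 9.3069%
VaR = −(r̄ − z·σ) = −(2.4286 − 1.282 × 9.3069) = −(-9.5028) = 9.5028%

9.50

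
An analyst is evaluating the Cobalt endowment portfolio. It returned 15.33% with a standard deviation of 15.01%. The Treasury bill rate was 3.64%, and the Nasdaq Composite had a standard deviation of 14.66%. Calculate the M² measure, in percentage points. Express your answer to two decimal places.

15.06

Sharpe = (Rp − Rf) / σp = (15.33% − 3.64%) / 15.01% = 0.7788
M² = Rf + Sharpe × σm = 3.64% + 0.7788 × 14.66% = 15.0572%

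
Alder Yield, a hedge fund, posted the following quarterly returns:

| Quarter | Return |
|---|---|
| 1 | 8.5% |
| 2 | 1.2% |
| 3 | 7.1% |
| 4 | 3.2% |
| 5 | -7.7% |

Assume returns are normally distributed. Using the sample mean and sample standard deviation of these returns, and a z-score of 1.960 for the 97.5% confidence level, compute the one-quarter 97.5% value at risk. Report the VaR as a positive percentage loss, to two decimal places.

r̄ = (8.5 + 1.2 + 7.1 + 3.2 − 7.7) / 5 = 12.30 / 5 = 2.4600%
Sample σ = √[Σ(r − r̄)² / 4] = √[163.3720 / 4] = √40.8430 = 6.3909%
VaR = −(r̄ − z·σ) = −(2.4600 − 1.960 × 6.3909) = −(-10.0662) = 10.0662%

10.07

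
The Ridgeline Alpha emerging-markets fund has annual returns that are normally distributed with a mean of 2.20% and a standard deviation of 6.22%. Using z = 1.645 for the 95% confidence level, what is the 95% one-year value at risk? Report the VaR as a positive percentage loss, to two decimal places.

VaR (as % loss) = −(μ − z·σ) = −(2.20% − 1.645 × 6.22%) = −(-8.0319%) = 8.0319%

8.03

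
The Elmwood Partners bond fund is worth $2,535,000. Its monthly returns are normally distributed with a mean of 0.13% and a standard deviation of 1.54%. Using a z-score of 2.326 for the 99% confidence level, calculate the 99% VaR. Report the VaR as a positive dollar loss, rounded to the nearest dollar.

$87,509

Return at the 99% tail: μ − z·σ = 0.13% − 2.326 × 1.54% = 0.13 − 3.58204 = -3.45204%
VaR = −(-3.45204%) × $2,535,000 = 3.45204% × $2,535,000 = $87,509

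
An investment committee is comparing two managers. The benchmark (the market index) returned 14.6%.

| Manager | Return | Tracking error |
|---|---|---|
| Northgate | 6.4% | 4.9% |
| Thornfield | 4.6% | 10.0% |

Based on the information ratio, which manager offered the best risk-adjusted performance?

Thornfield

Northgate: IR = (6.4% − 14.6%) / 4.9% = -1.673
Thornfield: IR = (4.6% − 14.6%) / 10.0% = -1.000
Highest: Thornfield (-1.000).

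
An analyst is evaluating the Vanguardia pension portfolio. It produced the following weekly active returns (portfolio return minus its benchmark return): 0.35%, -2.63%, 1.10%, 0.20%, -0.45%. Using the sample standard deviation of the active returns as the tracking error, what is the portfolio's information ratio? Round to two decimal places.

-0.20

r̄ = (0.35 − 2.63 + 1.1 + 0.2 − 0.45) / 5 = -0.2860%
Σ(r − r̄)² = (0.35 − (-0.2860))² + (-2.63 − (-0.2860))² + (1.1 − (-0.2860))² + … = 8.0829
sample σ = √(8.0829 / 4) = √2.0207 = 1.4215%
IR = r̄ / tracking error = -0.2860 / 1.4215 = -0.2012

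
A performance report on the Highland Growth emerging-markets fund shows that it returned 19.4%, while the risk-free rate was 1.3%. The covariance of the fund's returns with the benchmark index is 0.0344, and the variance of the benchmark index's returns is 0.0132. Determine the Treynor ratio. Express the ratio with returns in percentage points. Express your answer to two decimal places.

β = Cov / Var = 0.0344 / 0.0132 = 2.6061
Treynor = (Rp − Rf) / β = (19.4% − 1.3%) / 2.6061 = 18.10 / 2.6061 = 6.9452

6.95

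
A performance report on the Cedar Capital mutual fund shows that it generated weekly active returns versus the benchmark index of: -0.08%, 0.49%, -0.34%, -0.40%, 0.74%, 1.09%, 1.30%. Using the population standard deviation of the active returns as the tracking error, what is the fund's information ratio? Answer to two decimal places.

r̄ = (-0.08 + 0.49 − 0.34 − 0.4 + 0.74 + 1.09 + 1.3) / 7 = 0.4000%
Population std dev = √[2.8278 / 7] = 0.6356%
IR = r̄ / tracking error = 0.4000 / 0.6356 = 0.6293

0.63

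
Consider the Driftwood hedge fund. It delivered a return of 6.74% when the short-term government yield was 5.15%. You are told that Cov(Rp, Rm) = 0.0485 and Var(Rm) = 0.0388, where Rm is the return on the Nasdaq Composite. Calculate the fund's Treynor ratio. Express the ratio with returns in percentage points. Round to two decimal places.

1.27

β = Cov / Var = 0.0485 / 0.0388 = 1.2500
Treynor = (Rp − Rf) / β = (6.74% − 5.15%) / 1.2500 = 1.59 / 1.2500 = 1.2720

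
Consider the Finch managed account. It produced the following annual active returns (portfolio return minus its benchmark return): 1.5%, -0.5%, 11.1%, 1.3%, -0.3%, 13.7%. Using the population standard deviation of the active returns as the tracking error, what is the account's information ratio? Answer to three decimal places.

0.783

r̄ = (1.5 − 0.5 + 11.1 + 1.3 − 0.3 + 13.7) / 6 = 26.80 / 6 = 4.4667%
Σ(r − r̄)² = (1.5 − 4.4667)² + (-0.5 − 4.4667)² + (11.1 − 4.4667)² + … = 195.4733
σ = √[195.4733 / 6] = 5.7078%
IR = r̄ / tracking error = 4.4667 / 5.7078 = 0.7826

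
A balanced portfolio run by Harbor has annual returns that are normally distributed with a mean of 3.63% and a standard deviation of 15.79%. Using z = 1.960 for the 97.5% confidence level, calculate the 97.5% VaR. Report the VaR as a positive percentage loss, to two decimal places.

VaR (as % loss) = −(μ − z·σ) = −(3.63% − 1.960 × 15.79%) = −(-27.3184%) = 27.3184%

27.32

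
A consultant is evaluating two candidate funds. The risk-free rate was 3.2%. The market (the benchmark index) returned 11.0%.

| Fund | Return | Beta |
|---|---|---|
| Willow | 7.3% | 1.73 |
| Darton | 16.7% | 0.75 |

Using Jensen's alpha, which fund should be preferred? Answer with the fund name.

Darton

Willow: α = 7.3% − [3.2% + 1.73 × (11.0% − 3.2%)] = -9.394
Darton: α = 16.7% − [3.2% + 0.75 × (11.0% − 3.2%)] = 7.650
Highest: Darton (7.650).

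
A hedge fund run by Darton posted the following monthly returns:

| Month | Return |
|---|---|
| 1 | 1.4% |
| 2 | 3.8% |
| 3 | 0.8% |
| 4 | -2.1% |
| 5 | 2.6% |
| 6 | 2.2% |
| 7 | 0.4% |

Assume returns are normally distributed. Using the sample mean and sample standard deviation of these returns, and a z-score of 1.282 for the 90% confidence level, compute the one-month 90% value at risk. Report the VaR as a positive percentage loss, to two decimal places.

1.12

Mean return r̄ = 9.10 / 7 = 1.3000%
Σ(r − r̄)² = (1.4 − 1.3000)² + (3.8 − 1.3000)² + … = 21.3800
sample σ = √(21.3800 / 6) = √3.5633 = 1.8877%
VaR = −(r̄ − z·σ) = −(1.3000 − 1.282 × 1.8877) = −(-1.1200) = 1.1200%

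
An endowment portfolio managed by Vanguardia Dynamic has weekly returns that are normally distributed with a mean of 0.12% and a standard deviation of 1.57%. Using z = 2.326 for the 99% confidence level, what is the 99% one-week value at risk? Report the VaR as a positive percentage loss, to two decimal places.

3.53

VaR (as % loss) = −(μ − z·σ) = −(0.12% − 2.326 × 1.57%) = −(-3.53182%) = 3.53182%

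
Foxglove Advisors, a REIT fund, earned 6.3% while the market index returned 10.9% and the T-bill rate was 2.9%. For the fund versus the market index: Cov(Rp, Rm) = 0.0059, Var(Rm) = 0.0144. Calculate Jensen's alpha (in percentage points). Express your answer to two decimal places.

β = Cov / Var = 0.0059 / 0.0144 = 0.4097
E[R] = Rf + β(Rm − Rf) = 2.9% + 0.4097 × (10.9% − 2.9%) = 6.1776%
α = Rp − E[R] = 6.3% − 6.1776% = 0.1224

0.12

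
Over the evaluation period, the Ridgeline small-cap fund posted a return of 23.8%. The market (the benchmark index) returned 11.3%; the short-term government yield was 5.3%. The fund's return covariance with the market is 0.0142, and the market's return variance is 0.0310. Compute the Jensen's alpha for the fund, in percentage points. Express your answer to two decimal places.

15.75

β = Cov / Var = 0.0142 / 0.0310 = 0.4581
E[R] = Rf + β(Rm − Rf) = 5.3% + 0.4581 × (11.3% − 5.3%) = 8.0486%
α = Rp − E[R] = 23.8% − 8.0486% = 15.7514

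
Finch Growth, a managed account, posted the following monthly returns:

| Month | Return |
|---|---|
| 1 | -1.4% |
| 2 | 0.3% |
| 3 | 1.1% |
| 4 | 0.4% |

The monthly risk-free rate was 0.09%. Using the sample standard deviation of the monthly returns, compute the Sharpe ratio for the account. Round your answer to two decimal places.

Mean return r̄ = 0.40 / 4 = 0.1000%
Σ(r − r̄)² = (-1.4 − 0.1000)² + (0.3 − 0.1000)² + … = 3.3800
sample σ = √(3.3800 / 3) = √1.1267 = 1.0615%
Sharpe = (r̄ − rf) / σ = (0.1000 − 0.09) / 1.0615 = 0.0100 / 1.0615 = 0.0094

0.01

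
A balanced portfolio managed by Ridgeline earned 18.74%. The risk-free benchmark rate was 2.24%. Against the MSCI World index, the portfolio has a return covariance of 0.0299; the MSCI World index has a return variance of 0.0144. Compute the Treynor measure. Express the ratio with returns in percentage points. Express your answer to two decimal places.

7.95

β = Cov / Var = 0.0299 / 0.0144 = 2.0764
Treynor = (Rp − Rf) / β = (18.74% − 2.24%) / 2.0764 = 16.50 / 2.0764 = 7.9464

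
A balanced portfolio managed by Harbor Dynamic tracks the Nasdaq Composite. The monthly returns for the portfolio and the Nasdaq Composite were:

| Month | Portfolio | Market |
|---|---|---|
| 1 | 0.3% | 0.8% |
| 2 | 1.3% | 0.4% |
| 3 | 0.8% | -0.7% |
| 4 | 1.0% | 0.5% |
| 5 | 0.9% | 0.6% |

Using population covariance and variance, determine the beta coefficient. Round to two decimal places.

r̄p = 0.8600%,  r̄m = 0.3200%
Cov = Σ(rp − r̄p)(rm − r̄m) / 5 = -0.0272
Var(rm) = Σ(rm − r̄m)² / 5 = 0.2776
β = Cov / Var = -0.0272 / 0.2776 = -0.0980

-0.10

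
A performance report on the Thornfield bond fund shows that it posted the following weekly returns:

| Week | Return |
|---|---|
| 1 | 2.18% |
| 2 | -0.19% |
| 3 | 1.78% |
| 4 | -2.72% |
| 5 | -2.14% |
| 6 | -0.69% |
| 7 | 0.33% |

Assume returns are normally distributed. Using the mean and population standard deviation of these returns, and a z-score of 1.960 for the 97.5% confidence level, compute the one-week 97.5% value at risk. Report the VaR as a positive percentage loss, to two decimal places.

3.54

Mean return μ = -1.450 / 7 = -0.2071%
Σ(r − μ)² = 20.2195; population σ = √(20.2195/7) = 1.6996%
VaR = −(μ − z·σ) = −(-0.2071 − 1.960 × 1.6996) = −(-3.5383) = 3.5383%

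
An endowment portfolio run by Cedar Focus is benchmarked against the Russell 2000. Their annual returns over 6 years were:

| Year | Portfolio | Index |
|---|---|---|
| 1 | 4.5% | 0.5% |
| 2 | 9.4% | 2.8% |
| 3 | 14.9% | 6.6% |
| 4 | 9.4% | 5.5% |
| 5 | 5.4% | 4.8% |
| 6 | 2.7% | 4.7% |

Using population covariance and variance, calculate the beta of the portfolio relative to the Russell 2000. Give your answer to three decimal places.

1.058

r̄p = 7.7167%,  r̄m = 4.1500%
Cov = Σ(rp − r̄p)(rm − r̄m) / 6 = 4.1792
Var(rm) = Σ(rm − r̄m)² / 6 = 3.9492
β = Cov / Var = 4.1792 / 3.9492 = 1.0582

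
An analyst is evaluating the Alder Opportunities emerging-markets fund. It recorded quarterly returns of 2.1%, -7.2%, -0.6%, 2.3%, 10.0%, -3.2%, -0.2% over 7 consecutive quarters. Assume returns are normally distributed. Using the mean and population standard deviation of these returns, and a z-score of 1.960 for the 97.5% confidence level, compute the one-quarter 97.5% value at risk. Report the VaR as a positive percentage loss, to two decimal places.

r̄ = (2.1 − 7.2 − 0.6 + 2.3 + 10 − 3.2 − 0.2) / 7 = 0.4571%
Σ(r − r̄)² = (2.1 − 0.4571)² + (-7.2 − 0.4571)² + … = 170.7171
population σ = √(170.7171 / 7) = √24.3882 = 4.9384%
VaR = −(r̄ − z·σ) = −(0.4571 − 1.960 × 4.9384) = −(-9.2222) = 9.2222%

9.22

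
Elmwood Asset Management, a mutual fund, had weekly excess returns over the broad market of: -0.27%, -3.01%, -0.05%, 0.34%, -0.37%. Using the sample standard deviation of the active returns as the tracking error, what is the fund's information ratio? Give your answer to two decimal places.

μ = (-0.27 − 3.01 − 0.05 + 0.34 − 0.37) / 5 = -3.360 / 5 = -0.6720%
Sample σ = √[Σ(r − μ)² / 4] = √[7.1301 / 4] = √1.7825 = 1.3351%
IR = μ / tracking error = -0.6720 / 1.3351 = -0.5033

-0.50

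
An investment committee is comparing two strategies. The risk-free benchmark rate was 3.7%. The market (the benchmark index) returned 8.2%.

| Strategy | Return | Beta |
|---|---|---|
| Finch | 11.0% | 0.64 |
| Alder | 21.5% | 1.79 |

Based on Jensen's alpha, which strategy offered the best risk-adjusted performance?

Alder

Finch: α = 11.0% − [3.7% + 0.64 × (8.2% − 3.7%)] = 4.420
Alder: α = 21.5% − [3.7% + 1.79 × (8.2% − 3.7%)] = 9.745
Highest: Alder (9.745).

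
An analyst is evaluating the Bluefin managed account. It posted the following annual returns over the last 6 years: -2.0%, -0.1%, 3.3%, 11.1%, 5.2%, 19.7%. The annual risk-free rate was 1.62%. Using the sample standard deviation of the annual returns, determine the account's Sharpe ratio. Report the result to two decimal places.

Mean return r̄ = 37.20 / 6 = 6.2000%
Sample σ = √[Σ(r − r̄)² / 5] = √[322.6000 / 5] = √64.5200 = 8.0324%
Sharpe = (r̄ − rf) / σ = (6.2000 − 1.62) / 8.0324 = 4.5800 / 8.0324 = 0.5702

0.57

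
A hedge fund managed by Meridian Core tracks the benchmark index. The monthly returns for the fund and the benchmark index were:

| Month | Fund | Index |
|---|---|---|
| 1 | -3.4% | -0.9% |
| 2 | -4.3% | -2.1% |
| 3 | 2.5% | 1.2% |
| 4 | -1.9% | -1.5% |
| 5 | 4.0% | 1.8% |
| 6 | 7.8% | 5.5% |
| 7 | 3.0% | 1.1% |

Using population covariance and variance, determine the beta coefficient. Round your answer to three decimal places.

1.648

r̄p = 1.1000%,  r̄m = 0.7286%
Cov = Σ(rp − r̄p)(rm − r̄m) / 7 = 9.3900
Var(rm) = Σ(rm − r̄m)² / 7 = 5.6992
β = Cov / Var = 9.3900 / 5.6992 = 1.6476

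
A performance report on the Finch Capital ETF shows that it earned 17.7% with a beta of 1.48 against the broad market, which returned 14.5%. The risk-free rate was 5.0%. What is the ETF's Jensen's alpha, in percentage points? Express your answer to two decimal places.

-1.36

CAPM expected return = Rf + β(Rm − Rf) = 5.0% + 1.48 × (14.5% − 5.0%) = 5 + 1.48 × 9.50 = 19.0600%
Jensen's α = Rp − E[R] = 17.7% − 19.0600% = -1.3600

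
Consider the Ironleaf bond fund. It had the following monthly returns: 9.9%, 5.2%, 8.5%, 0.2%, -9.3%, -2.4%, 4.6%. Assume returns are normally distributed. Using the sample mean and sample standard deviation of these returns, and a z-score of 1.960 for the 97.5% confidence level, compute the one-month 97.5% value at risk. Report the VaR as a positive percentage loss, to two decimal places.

Mean return r̄ = 16.70 / 7 = 2.3857%
Sample std dev = √[270.9086 / 6] = 6.7195%
VaR = −(r̄ − z·σ) = −(2.3857 − 1.960 × 6.7195) = −(-10.7845) = 10.7845%

10.78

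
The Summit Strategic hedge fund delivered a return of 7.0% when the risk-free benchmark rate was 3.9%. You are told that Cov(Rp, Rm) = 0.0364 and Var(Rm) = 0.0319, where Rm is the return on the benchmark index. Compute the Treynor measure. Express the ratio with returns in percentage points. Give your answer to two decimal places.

β = Cov / Var = 0.0364 / 0.0319 = 1.1411
Treynor = (Rp − Rf) / β = (7.0% − 3.9%) / 1.1411 = 3.10 / 1.1411 = 2.7167

2.72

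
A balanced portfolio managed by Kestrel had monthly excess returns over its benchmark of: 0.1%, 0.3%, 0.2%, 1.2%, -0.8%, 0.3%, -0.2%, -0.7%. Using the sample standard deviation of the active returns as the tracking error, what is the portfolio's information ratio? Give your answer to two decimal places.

r̄ = (0.1 + 0.3 + 0.2 + 1.2 − 0.8 + 0.3 − 0.2 − 0.7) / 8 = 0.0500%
Σ(r − r̄)² = (0.1 − 0.0500)² + (0.3 − 0.0500)² + … = 2.8200
sample σ = √(2.8200 / 7) = √0.4029 = 0.6347%
IR = r̄ / tracking error = 0.0500 / 0.6347 = 0.0788

0.08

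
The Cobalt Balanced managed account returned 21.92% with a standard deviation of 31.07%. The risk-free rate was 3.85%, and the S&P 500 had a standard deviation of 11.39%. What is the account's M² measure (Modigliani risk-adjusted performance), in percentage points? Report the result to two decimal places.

Sharpe = (Rp − Rf) / σp = (21.92% − 3.85%) / 31.07% = 0.5816
M² = Rf + Sharpe × σm = 3.85% + 0.5816 × 11.39% = 10.4744%

10.47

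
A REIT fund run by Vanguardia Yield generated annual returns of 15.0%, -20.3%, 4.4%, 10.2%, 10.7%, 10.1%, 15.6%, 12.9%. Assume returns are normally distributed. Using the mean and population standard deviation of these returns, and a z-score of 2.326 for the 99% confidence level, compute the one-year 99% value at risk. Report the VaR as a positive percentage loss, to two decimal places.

18.12

Mean return r̄ = 58.60 / 8 = 7.3250%
Σ(r − r̄)² = 957.5150; population σ = √(957.5150/8) = 10.9403%
VaR = −(r̄ − z·σ) = −(7.3250 − 2.326 × 10.9403) = −(-18.1221) = 18.1221%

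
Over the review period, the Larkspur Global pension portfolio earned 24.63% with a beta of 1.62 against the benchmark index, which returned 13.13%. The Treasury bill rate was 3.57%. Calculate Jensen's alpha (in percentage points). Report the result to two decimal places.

5.57

CAPM expected return = Rf + β(Rm − Rf) = 3.57% + 1.62 × (13.13% − 3.57%) = 3.57 + 1.62 × 9.56 = 19.0572%
Jensen's α = Rp − E[R] = 24.63% − 19.0572% = 5.5728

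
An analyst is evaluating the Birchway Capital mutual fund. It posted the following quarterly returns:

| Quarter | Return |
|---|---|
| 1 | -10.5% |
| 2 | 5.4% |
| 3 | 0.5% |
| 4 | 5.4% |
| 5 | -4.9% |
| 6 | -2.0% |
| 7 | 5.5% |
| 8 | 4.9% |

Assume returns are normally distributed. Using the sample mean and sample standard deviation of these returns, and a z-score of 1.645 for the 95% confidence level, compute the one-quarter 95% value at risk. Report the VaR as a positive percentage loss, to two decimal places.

r̄ = (-10.5 + 5.4 + 0.5 + 5.4 − 4.9 − 2 + 5.5 + 4.9) / 8 = 4.30 / 8 = 0.5375%
Sample σ = √[Σ(r − r̄)² / 7] = √[248.7788 / 7] = √35.5398 = 5.9615%
VaR = −(r̄ − z·σ) = −(0.5375 − 1.645 × 5.9615) = −(-9.2692) = 9.2692%

9.27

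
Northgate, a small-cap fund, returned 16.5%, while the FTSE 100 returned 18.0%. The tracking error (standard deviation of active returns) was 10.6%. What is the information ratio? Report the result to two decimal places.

IR = (Rp − Rb) / TE = (16.5% − 18.0%) / 10.6% = -1.50% / 10.6% = -0.1415

-0.14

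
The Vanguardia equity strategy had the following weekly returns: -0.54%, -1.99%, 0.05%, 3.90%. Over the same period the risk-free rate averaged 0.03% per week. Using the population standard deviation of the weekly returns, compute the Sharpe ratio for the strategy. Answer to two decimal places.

0.15

r̄ = (-0.54 − 1.99 + 0.05 + 3.9) / 4 = 0.3550%
Σ(r − r̄)² = (-0.54 − 0.3550)² + (-1.99 − 0.3550)² + (0.05 − 0.3550)² + … = 18.9601
population σ = √(18.9601 / 4) = √4.7400 = 2.1772%
Sharpe = (r̄ − rf) / σ = (0.3550 − 0.03) / 2.1772 = 0.3250 / 2.1772 = 0.1493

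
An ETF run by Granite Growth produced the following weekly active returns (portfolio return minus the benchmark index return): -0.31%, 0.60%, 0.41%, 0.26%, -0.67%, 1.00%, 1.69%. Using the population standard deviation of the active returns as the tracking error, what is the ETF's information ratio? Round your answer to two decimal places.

r̄ = (-0.31 + 0.6 + 0.41 + 0.26 − 0.67 + 1 + 1.69) / 7 = 2.980 / 7 = 0.4257%
Σ(r − r̄)² = (-0.31 − 0.4257)² + (0.6 − 0.4257)² + (0.41 − 0.4257)² + … = 3.7282
σ = √[3.7282 / 7] = 0.7298%
IR = r̄ / tracking error = 0.4257 / 0.7298 = 0.5833

0.58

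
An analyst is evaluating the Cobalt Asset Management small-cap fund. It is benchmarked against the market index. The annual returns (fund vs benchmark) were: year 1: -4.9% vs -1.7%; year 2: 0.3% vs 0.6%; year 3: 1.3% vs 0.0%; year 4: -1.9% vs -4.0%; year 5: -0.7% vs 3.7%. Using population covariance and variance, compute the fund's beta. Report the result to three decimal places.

r̄p = -1.1800%,  r̄m = -0.2800%
Cov = Σ(rp − r̄p)(rm − r̄m) / 5 = 2.3736
Var(rm) = Σ(rm − r̄m)² / 5 = 6.5096
β = Cov / Var = 2.3736 / 6.5096 = 0.3646

0.365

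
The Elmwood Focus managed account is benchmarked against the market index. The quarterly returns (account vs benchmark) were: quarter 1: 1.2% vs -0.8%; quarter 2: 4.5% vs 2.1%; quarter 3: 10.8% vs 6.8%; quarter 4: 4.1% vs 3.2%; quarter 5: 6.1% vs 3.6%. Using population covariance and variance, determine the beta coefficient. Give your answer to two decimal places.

r̄p = 5.3400%,  r̄m = 2.9800%
Cov = Σ(rp − r̄p)(rm − r̄m) / 5 = 7.4888
Var(rm) = Σ(rm − r̄m)² / 5 = 6.0176
β = Cov / Var = 7.4888 / 6.0176 = 1.2445

1.24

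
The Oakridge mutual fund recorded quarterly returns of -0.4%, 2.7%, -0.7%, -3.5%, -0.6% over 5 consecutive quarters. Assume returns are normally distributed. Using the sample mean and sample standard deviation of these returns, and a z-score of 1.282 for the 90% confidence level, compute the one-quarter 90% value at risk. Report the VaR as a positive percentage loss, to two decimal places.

3.32

Mean return μ = -2.50 / 5 = -0.5000%
Σ(r − μ)² = (-0.4 − (-0.5000))² + (2.7 − (-0.5000))² + (-0.7 − (-0.5000))² + … = 19.3000
sample σ = √(19.3000 / 4) = √4.8250 = 2.1966%
VaR = −(μ − z·σ) = −(-0.5000 − 1.282 × 2.1966) = −(-3.3160) = 3.3160%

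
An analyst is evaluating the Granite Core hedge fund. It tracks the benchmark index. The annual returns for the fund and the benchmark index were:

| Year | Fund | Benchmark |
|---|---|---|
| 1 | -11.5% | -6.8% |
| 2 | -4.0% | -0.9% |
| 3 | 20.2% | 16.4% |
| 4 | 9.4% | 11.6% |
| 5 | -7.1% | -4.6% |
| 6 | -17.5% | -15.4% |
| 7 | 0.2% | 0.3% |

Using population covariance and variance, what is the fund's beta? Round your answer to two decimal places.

r̄p = -1.4714%,  r̄m = 0.0857%
Cov = Σ(rp − r̄p)(rm − r̄m) / 7 = 117.8890
Var(rm) = Σ(rm − r̄m)² / 7 = 101.2755
β = Cov / Var = 117.8890 / 101.2755 = 1.1640

1.16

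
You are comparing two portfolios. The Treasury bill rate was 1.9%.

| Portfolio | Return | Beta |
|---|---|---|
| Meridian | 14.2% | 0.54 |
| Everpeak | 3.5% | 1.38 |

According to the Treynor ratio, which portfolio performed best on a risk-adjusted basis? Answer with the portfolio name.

Meridian

Meridian: Treynor = (14.2% − 1.9%) / 0.54 = 22.778
Everpeak: Treynor = (3.5% − 1.9%) / 1.38 = 1.159
Highest: Meridian (22.778).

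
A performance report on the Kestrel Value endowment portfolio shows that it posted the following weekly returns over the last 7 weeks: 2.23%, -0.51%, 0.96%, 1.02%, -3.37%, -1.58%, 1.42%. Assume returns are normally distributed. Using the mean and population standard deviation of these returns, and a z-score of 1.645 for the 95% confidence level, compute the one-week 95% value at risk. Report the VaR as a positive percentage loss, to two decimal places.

r̄ = (2.23 − 0.51 + 0.96 + 1.02 − 3.37 − 1.58 + 1.42) / 7 = 0.170 / 7 = 0.0243%
Σ(r − r̄)² = 23.0606; population σ = √(23.0606/7) = 1.8150%
VaR = −(r̄ − z·σ) = −(0.0243 − 1.645 × 1.8150) = −(-2.9614) = 2.9614%

2.96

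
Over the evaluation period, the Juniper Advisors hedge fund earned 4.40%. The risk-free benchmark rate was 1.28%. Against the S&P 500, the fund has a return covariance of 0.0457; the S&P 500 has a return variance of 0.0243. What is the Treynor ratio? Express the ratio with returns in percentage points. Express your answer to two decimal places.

β = Cov / Var = 0.0457 / 0.0243 = 1.8807
Treynor = (Rp − Rf) / β = (4.40% − 1.28%) / 1.8807 = 3.12 / 1.8807 = 1.6590

1.66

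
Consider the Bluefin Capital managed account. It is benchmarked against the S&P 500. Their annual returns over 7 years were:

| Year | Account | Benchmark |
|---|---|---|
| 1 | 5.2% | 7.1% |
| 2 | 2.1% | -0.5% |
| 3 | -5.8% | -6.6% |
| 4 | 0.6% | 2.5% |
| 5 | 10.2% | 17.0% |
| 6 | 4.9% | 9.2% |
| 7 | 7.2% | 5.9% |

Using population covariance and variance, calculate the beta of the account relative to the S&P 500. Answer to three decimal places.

r̄p = 3.4857%,  r̄m = 4.9429%
Cov = Σ(rp − r̄p)(rm − r̄m) / 7 = 30.8578
Var(rm) = Σ(rm − r̄m)² / 7 = 48.2710
β = Cov / Var = 30.8578 / 48.2710 = 0.6393

0.639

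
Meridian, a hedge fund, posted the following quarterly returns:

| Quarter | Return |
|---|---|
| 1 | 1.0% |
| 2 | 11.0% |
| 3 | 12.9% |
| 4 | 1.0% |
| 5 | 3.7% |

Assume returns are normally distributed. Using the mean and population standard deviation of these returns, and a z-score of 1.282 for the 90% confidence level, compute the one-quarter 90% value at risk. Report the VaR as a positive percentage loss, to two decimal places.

Mean return μ = 29.60 / 5 = 5.9200%
Population std dev = √[127.8680 / 5] = 5.0570%
VaR = −(μ − z·σ) = −(5.9200 − 1.282 × 5.0570) = −(-0.5631) = 0.5631%

0.56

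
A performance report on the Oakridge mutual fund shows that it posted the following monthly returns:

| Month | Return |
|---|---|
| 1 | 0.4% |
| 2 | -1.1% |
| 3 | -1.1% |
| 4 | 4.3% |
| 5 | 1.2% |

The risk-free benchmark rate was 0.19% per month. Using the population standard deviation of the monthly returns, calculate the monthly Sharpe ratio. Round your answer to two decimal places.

r̄ = (0.4 − 1.1 − 1.1 + 4.3 + 1.2) / 5 = 3.70 / 5 = 0.7400%
Population σ = √[Σ(r − r̄)² / 5] = √[19.7720 / 5] = √3.9544 = 1.9886%
Sharpe = (r̄ − rf) / σ = (0.7400 − 0.19) / 1.9886 = 0.5500 / 1.9886 = 0.2766

0.28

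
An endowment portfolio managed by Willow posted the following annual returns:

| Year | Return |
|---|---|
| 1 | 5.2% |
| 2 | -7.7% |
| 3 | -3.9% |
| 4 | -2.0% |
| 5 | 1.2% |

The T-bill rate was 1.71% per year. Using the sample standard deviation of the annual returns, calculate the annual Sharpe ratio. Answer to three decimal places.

-0.641

r̄ = (5.2 − 7.7 − 3.9 − 2 + 1.2) / 5 = -7.20 / 5 = -1.4400%
Sample std dev = √[96.6120 / 4] = 4.9146%
Sharpe = (r̄ − rf) / σ = (-1.4400 − 1.71) / 4.9146 = -3.1500 / 4.9146 = -0.6409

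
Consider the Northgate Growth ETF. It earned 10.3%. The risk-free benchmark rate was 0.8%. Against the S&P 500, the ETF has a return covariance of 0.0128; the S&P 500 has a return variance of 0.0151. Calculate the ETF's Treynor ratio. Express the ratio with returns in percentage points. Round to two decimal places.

11.21

β = Cov / Var = 0.0128 / 0.0151 = 0.8477
Treynor = (Rp − Rf) / β = (10.3% − 0.8%) / 0.8477 = 9.50 / 0.8477 = 11.2068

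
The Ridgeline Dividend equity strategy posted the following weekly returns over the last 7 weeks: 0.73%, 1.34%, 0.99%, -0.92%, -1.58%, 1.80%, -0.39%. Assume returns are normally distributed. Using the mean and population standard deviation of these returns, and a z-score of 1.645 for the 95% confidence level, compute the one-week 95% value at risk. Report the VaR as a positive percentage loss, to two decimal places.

1.63

r̄ = (0.73 + 1.34 + 0.99 − 0.92 − 1.58 + 1.8 − 0.39) / 7 = 1.970 / 7 = 0.2814%
Σ(r − r̄)² = 9.4891; population σ = √(9.4891/7) = 1.1643%
VaR = −(r̄ − z·σ) = −(0.2814 − 1.645 × 1.1643) = −(-1.6339) = 1.6339%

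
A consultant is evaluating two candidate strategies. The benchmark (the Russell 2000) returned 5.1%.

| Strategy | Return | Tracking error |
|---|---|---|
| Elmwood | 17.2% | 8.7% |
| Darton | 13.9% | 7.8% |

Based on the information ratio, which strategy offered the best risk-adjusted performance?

Elmwood

Elmwood: IR = (17.2% − 5.1%) / 8.7% = 1.391
Darton: IR = (13.9% − 5.1%) / 7.8% = 1.128
Highest: Elmwood (1.391).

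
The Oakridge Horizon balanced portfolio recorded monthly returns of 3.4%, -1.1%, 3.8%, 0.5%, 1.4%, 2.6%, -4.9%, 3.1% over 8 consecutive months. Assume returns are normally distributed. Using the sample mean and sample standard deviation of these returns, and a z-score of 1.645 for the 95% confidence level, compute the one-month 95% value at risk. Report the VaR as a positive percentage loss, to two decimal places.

r̄ = (3.4 − 1.1 + 3.8 + 0.5 + 1.4 + 2.6 − 4.9 + 3.1) / 8 = 8.80 / 8 = 1.1000%
Sample σ = √[Σ(r − r̄)² / 7] = √[60.1200 / 7] = √8.5886 = 2.9306%
VaR = −(r̄ − z·σ) = −(1.1000 − 1.645 × 2.9306) = −(-3.7208) = 3.7208%

3.72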